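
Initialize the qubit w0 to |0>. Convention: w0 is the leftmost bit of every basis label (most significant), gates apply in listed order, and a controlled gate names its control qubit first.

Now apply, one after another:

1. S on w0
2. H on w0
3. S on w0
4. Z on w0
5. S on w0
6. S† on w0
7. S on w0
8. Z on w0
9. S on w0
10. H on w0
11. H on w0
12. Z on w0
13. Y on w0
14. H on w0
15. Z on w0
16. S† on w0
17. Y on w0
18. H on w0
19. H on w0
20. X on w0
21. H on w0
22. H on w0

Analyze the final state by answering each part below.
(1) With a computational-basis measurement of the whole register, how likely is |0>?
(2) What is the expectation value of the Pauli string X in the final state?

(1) The probability of measuring |0> is 1/2.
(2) The observable X averages to -1.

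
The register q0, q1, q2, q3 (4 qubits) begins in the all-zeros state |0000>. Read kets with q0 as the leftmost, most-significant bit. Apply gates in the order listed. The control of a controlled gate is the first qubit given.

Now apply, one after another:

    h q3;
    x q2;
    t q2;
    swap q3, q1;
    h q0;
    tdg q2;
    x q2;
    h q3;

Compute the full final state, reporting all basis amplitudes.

After the circuit, the state carries amplitude sqrt(2)/4 on |0000>, sqrt(2)/4 on |0001>, 0 on |0010>, 0 on |0011>, sqrt(2)/4 on |0100>, sqrt(2)/4 on |0101>, 0 on |0110>, 0 on |0111>, sqrt(2)/4 on |1000>, sqrt(2)/4 on |1001>, 0 on |1010>, 0 on |1011>, sqrt(2)/4 on |1100>, sqrt(2)/4 on |1101>, 0 on |1110>, 0 on |1111>.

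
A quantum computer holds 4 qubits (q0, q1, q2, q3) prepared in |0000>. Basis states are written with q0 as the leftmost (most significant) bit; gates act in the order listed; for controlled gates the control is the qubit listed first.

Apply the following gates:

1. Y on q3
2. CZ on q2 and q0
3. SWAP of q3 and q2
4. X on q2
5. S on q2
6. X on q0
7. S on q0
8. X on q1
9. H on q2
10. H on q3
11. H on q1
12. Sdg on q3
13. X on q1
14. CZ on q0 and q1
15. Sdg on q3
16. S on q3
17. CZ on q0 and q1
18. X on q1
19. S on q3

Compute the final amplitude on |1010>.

|1010> carries amplitude -sqrt(2)/4 in the final state. Key observation: the block from step 12 through step 19 cancels to the identity and can be dropped.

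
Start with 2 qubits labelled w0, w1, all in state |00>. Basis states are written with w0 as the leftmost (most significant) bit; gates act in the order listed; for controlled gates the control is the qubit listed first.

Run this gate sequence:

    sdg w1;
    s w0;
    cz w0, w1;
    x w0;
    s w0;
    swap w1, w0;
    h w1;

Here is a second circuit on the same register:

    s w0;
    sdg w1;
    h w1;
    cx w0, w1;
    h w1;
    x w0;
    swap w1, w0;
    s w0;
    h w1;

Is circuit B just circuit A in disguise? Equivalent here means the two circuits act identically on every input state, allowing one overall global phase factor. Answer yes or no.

No — the two circuits implement different unitaries, even allowing a global phase.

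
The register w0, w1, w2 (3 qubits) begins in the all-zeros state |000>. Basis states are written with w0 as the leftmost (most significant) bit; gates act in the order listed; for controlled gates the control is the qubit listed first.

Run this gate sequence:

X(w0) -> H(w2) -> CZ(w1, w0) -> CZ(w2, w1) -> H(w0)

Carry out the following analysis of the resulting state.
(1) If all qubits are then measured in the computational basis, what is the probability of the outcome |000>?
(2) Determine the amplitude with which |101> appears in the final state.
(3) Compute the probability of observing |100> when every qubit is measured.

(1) Outcome |000> occurs with probability 1/4.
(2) |101> carries amplitude -1/2 in the final state.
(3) A full measurement returns |100> with probability 1/4.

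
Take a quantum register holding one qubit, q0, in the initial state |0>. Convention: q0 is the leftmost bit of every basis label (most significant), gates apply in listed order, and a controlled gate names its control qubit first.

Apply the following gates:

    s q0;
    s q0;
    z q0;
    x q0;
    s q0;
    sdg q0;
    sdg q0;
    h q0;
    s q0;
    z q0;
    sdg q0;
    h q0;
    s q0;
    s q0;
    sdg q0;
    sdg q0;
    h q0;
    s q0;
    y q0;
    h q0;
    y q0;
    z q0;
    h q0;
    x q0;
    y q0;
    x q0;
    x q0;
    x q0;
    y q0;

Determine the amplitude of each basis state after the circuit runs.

The final amplitudes are sqrt(2)/2 on |0>, -sqrt(2)*I/2 on |1>. Key observation: steps 11-18 multiply out to the identity, so the circuit reduces to the remaining gates.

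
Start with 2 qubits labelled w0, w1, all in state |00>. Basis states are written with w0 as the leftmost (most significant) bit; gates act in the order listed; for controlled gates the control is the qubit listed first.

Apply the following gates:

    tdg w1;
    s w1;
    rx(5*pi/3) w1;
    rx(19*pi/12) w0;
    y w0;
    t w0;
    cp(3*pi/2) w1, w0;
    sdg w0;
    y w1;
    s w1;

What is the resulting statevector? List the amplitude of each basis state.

The resulting statevector has amplitude -sqrt(2 - sqrt(2))/8 + sqrt(3*sqrt(2) + 6)/8 on |00>, -3*sqrt(sqrt(2) + 2)/8 + sqrt(6 - 3*sqrt(2))/8 on |01>, (-sqrt(sqrt(2) + 2)/8 - sqrt(6 - 3*sqrt(2))/8)*exp(3*I*pi/4) on |10>, (-sqrt(3*sqrt(2) + 6)/8 - 3*sqrt(2 - sqrt(2))/8)*exp(I*pi/4) on |11>.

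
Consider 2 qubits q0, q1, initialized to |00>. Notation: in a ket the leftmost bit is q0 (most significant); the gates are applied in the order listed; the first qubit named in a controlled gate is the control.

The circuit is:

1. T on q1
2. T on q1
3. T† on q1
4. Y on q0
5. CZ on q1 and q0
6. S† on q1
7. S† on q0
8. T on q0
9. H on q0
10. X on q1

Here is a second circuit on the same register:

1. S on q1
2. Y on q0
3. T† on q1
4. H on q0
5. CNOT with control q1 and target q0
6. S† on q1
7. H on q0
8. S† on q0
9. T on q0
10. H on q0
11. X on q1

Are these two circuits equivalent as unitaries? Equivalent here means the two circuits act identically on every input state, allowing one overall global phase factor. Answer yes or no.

Yes: on every input state the two circuits agree up to one overall phase factor.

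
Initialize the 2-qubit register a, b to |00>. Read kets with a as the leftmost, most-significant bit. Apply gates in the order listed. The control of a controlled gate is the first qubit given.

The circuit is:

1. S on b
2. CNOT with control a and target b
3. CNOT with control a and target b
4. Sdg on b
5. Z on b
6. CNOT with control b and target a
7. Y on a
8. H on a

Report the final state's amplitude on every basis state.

The final amplitudes are sqrt(2)*I/2 on |00>, 0 on |01>, -sqrt(2)*I/2 on |10>, 0 on |11>.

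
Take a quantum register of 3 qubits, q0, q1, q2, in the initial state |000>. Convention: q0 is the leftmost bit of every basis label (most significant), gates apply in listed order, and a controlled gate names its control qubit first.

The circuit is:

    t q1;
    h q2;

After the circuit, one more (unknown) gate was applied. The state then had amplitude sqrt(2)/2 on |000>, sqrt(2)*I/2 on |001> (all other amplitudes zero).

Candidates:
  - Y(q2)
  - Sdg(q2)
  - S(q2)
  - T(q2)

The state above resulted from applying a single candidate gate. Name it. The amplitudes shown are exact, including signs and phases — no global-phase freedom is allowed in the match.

The applied gate was S(q2).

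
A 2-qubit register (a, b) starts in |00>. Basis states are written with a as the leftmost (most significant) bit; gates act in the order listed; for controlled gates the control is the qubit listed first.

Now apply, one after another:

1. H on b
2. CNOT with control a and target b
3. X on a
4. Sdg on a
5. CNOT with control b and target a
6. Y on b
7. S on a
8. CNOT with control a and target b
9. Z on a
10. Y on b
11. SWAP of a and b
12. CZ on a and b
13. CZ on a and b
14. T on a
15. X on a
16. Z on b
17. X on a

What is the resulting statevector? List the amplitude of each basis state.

The final amplitudes are 0 on |00>, 0 on |01>, -sqrt(2)*exp(3*I*pi/4)/2 on |10>, -sqrt(2)*exp(I*pi/4)/2 on |11>.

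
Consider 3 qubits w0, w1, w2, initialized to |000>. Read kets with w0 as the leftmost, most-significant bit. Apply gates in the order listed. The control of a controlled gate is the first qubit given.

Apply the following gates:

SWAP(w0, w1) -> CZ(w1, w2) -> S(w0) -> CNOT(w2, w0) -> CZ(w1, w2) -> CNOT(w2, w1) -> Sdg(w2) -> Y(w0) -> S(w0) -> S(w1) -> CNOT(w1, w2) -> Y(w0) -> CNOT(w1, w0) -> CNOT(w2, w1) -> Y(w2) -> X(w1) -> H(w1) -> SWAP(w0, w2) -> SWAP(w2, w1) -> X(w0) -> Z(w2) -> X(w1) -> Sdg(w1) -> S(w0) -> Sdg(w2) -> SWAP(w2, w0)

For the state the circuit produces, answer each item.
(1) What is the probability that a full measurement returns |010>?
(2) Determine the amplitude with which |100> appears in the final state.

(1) A full measurement returns |010> with probability 1/2.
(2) |100> carries amplitude 0 in the final state.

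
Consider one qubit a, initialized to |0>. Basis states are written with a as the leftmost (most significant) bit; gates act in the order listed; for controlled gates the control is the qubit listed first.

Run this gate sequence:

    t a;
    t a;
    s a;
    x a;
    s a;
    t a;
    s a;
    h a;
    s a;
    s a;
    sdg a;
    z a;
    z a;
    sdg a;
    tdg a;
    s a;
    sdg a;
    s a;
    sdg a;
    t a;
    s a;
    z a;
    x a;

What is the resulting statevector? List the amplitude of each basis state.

The final amplitudes are -sqrt(2)*exp(3*I*pi/4)/2 on |0>, -sqrt(2)*exp(I*pi/4)/2 on |1>.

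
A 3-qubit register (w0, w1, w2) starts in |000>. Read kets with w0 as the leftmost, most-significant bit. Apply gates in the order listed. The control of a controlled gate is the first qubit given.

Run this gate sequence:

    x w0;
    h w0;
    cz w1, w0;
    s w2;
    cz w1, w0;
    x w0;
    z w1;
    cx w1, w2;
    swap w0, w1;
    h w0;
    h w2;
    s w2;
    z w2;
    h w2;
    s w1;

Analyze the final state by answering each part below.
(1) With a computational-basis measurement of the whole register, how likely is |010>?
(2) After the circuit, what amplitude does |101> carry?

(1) A full measurement returns |010> with probability 1/8.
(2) |101> carries amplitude -1/4 - I/4 in the final state.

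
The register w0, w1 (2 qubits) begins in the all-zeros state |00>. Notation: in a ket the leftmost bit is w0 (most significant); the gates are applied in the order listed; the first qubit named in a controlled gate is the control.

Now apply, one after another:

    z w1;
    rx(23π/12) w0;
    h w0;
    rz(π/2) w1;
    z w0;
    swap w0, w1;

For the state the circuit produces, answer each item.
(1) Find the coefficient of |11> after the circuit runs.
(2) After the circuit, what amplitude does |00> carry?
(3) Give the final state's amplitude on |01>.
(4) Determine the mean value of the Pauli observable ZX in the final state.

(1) The amplitude on |11> is 0.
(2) The final state's coefficient on |00> equals -sqrt(2*sqrt(2) + 4)*exp(I*pi/4)/8 + sqrt(4 - 2*sqrt(2))*exp(3*I*pi/4)/8 + sqrt(12 - 6*sqrt(2))*exp(I*pi/4)/8 + sqrt(6*sqrt(2) + 12)*exp(3*I*pi/4)/8.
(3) |01> carries amplitude -sqrt(6*sqrt(2) + 12)*exp(3*I*pi/4)/8 - sqrt(2*sqrt(2) + 4)*exp(I*pi/4)/8 - sqrt(4 - 2*sqrt(2))*exp(3*I*pi/4)/8 + sqrt(12 - 6*sqrt(2))*exp(I*pi/4)/8 in the final state.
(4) In the final state, ZX has expectation -sqrt(6)/4 - sqrt(2)/4.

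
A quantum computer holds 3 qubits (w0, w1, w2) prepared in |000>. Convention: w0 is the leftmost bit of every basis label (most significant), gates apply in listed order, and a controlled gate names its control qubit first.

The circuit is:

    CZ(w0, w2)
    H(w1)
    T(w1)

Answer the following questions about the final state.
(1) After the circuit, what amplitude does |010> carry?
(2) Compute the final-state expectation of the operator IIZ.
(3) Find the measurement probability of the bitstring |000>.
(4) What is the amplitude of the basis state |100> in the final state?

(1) The final state's coefficient on |010> equals sqrt(2)*exp(I*pi/4)/2.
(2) In the final state, IIZ has expectation 1.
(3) Outcome |000> occurs with probability 1/2.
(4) The amplitude on |100> is 0.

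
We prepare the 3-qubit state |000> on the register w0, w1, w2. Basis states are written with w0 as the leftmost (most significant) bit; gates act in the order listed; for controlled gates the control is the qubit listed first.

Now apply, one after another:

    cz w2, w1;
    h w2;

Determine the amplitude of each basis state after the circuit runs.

After the circuit, the state carries amplitude sqrt(2)/2 on |000>, sqrt(2)/2 on |001>, and 0 on every other basis state.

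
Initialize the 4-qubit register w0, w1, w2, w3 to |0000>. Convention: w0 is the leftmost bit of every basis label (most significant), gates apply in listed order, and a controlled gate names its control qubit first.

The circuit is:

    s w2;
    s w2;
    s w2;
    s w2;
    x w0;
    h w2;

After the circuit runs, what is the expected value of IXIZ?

The expectation value of IXIZ is 0.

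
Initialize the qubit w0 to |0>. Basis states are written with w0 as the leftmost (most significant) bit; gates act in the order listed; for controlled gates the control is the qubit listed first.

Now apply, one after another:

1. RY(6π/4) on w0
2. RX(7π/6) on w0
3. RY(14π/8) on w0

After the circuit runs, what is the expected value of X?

The observable X averages to -sqrt(2)/2.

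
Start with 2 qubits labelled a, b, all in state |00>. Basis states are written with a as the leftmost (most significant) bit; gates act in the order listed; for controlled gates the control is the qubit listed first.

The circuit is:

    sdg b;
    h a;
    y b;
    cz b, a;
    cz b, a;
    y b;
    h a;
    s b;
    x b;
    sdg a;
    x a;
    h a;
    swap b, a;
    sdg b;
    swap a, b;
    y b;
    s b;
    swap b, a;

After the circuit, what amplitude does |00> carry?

The final state's coefficient on |00> equals -sqrt(2)*I/2.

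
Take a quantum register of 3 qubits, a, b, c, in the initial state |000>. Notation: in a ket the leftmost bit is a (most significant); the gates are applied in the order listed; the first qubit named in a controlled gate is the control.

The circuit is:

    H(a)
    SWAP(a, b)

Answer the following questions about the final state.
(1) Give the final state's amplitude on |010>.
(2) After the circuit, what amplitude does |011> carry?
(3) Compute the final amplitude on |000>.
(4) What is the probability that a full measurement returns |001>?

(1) The final state's coefficient on |010> equals sqrt(2)/2.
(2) The amplitude on |011> is 0.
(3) |000> carries amplitude sqrt(2)/2 in the final state.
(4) Outcome |001> occurs with probability 0.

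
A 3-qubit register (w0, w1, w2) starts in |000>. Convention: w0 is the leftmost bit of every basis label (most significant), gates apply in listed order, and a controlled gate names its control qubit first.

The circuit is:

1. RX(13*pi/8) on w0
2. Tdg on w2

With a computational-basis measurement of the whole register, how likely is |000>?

Outcome |000> occurs with probability cos(3*pi/16)**2.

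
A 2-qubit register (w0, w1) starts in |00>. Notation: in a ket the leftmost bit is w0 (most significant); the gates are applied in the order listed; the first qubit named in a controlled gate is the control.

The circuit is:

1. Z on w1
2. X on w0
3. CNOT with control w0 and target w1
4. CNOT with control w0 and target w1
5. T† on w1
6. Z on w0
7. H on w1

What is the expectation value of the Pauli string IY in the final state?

In the final state, IY has expectation 0. Key observation: gates 3-4 undo each other exactly, leaving only the rest of the circuit to track.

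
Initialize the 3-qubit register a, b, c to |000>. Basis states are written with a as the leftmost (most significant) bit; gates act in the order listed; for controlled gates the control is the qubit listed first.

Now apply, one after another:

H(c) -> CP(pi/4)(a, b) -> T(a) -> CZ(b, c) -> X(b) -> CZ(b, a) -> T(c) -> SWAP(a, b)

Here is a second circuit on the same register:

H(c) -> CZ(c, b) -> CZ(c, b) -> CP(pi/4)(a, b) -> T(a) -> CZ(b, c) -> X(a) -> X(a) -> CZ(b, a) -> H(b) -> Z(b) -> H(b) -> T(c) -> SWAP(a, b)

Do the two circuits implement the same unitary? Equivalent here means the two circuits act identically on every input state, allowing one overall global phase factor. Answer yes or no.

No, they are not equivalent — no single phase factor reconciles the two unitaries.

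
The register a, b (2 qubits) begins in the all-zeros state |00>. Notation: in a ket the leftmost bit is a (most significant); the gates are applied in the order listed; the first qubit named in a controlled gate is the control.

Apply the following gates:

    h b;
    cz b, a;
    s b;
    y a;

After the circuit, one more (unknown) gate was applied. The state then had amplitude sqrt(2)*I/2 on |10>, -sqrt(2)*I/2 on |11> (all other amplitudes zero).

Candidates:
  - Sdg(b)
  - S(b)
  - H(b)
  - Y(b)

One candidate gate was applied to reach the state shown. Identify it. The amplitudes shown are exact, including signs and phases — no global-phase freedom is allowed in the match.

The applied gate was S(b).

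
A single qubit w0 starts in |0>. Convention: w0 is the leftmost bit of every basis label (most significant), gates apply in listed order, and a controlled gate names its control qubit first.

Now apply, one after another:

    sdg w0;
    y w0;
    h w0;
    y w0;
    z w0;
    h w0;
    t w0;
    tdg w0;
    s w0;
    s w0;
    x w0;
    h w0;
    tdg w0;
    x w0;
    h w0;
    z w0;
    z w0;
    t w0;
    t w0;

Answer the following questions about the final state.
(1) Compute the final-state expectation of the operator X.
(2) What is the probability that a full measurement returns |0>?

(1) The expectation value of X is sqrt(2)/2.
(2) The probability of measuring |0> is sqrt(2)/4 + 1/2.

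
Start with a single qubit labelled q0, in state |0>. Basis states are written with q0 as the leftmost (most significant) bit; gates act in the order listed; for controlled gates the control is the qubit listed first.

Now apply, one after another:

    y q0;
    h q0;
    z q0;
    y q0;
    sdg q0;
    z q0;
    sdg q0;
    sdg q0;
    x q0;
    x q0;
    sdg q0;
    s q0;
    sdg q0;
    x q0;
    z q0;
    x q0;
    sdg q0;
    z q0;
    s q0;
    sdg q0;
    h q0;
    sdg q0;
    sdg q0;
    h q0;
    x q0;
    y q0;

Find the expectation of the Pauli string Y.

The observable Y averages to -1.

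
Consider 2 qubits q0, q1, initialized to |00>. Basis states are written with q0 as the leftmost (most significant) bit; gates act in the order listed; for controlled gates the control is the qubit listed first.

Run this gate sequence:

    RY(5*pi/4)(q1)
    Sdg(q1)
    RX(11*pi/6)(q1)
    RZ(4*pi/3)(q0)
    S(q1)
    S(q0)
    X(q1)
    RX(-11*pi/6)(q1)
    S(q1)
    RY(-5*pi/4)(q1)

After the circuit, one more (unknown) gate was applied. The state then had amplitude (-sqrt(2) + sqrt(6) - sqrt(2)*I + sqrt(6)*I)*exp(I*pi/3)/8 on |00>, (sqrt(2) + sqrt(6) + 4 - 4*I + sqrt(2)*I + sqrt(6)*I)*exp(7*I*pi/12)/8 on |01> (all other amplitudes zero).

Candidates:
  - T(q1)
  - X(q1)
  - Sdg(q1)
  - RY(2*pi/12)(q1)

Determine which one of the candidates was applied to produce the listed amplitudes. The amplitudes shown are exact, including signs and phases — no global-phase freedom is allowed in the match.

The unique candidate consistent with the amplitudes is T(q1).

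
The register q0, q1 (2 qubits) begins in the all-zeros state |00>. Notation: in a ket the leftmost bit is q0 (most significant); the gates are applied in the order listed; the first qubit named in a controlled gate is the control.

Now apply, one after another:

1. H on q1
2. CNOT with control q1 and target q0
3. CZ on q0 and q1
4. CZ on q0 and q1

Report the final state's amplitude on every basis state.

After the circuit, the state carries amplitude sqrt(2)/2 on |00>, 0 on |01>, 0 on |10>, sqrt(2)/2 on |11>. Key observation: steps 3-4 multiply out to the identity, so the circuit reduces to the remaining gates.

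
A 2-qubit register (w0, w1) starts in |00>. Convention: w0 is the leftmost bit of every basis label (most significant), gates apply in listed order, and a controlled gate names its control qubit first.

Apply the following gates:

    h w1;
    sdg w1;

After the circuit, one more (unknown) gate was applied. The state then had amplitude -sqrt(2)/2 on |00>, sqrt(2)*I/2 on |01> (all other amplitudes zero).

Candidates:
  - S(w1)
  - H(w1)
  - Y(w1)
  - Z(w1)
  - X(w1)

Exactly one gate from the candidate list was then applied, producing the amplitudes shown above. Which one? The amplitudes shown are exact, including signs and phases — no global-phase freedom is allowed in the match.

The applied gate was Y(w1).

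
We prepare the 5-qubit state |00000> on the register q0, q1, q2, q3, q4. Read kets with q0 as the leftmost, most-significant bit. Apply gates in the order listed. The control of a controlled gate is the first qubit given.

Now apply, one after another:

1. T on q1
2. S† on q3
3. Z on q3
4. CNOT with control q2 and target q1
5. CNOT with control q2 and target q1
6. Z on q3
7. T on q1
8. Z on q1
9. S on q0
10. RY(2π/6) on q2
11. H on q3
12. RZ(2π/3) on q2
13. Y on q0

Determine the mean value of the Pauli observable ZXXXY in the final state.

The observable ZXXXY averages to 0.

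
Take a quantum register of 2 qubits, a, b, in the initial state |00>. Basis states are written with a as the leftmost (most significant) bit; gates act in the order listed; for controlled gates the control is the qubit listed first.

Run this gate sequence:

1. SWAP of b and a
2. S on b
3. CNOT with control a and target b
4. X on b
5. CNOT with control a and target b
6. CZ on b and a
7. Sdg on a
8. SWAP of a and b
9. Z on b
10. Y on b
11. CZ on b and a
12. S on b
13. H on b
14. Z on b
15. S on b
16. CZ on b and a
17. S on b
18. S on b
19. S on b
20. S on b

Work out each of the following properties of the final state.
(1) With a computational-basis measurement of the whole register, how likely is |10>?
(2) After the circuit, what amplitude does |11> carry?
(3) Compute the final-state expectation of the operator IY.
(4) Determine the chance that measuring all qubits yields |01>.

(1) A full measurement returns |10> with probability 1/2. Key observation: steps 17-20 multiply out to the identity, so the circuit reduces to the remaining gates.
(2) The final state's coefficient on |11> equals -sqrt(2)*I/2.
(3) The expectation value of IY is -1.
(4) Outcome |01> occurs with probability 0.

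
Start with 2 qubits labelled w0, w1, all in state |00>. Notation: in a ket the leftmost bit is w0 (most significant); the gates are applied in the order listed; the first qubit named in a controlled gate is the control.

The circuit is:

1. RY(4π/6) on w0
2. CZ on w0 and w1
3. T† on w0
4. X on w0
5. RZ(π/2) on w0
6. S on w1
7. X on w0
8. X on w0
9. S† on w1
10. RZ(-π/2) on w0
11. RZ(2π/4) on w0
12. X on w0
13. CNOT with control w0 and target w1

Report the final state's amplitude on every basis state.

The resulting statevector has amplitude exp(I*pi/4)/2 on |00>, 0 on |01>, 0 on |10>, -sqrt(3)*I/2 on |11>.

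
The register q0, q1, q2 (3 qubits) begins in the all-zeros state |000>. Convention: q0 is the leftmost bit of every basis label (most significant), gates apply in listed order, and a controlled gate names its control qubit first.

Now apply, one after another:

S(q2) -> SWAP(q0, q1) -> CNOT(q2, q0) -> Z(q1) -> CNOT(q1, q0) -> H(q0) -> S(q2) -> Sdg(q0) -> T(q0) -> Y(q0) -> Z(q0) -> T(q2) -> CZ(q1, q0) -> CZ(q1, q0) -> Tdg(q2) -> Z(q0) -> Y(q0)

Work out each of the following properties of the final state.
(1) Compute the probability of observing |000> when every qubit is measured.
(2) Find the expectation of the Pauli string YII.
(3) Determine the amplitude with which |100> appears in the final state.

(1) Outcome |000> occurs with probability 1/2. Key observation: steps 10-17 multiply out to the identity, so the circuit reduces to the remaining gates.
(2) The expectation value of YII is -sqrt(2)/2.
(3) |100> carries amplitude -sqrt(2)*exp(3*I*pi/4)/2 in the final state.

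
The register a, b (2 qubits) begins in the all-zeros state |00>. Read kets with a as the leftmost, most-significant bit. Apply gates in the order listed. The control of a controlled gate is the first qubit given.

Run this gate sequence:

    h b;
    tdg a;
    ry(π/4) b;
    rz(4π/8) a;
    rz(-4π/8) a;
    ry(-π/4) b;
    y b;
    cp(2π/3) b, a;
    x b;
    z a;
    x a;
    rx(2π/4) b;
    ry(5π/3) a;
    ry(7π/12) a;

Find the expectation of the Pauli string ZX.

The observable ZX averages to sqrt(2)/2. Key observation: steps 3-6 multiply out to the identity, so the circuit reduces to the remaining gates.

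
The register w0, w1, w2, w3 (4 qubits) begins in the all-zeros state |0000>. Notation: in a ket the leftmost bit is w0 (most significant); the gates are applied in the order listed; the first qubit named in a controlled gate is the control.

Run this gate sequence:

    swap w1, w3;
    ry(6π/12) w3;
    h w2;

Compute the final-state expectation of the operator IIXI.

The observable IIXI averages to 1.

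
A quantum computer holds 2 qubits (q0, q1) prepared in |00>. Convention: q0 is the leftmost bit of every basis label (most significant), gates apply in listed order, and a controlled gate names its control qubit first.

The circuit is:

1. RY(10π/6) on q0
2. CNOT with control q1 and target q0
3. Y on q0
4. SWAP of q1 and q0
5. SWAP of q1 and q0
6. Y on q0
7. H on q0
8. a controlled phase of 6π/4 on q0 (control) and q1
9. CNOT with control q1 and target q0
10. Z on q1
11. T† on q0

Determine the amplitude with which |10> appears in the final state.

|10> carries amplitude (sqrt(2) + sqrt(6))*exp(3*I*pi/4)/4 in the final state.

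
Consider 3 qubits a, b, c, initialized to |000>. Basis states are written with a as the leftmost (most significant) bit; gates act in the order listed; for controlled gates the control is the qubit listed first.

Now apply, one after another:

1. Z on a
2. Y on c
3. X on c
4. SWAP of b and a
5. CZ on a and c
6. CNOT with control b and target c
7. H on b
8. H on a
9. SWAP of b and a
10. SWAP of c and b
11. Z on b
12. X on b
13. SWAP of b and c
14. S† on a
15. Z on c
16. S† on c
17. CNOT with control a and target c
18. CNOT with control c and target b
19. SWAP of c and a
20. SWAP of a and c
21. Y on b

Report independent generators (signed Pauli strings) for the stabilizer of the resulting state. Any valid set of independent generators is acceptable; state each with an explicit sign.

The stabilizer group can be generated by +XIY, -IXI, -ZIZ, among other valid generating sets.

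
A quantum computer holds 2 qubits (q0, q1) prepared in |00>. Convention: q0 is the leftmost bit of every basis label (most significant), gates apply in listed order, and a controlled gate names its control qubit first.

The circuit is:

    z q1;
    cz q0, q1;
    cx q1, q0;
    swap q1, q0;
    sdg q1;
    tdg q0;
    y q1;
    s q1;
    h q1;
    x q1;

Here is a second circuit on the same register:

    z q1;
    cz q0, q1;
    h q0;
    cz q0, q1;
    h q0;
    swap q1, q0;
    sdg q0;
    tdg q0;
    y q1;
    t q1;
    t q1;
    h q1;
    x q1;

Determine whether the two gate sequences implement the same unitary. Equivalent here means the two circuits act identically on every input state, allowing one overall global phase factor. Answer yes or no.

No: there is an input state on which the two circuits produce genuinely different outputs (not merely differing by a phase).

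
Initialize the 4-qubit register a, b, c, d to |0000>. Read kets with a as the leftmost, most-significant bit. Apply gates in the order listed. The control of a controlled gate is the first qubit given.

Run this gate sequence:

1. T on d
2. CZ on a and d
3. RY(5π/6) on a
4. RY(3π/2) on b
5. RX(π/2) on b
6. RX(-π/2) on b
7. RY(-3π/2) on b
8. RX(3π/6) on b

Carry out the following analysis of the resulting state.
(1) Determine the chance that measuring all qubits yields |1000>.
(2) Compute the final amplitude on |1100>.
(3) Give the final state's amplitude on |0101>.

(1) A full measurement returns |1000> with probability sqrt(3)/8 + 1/4. Key observation: the block from step 4 through step 7 cancels to the identity and can be dropped.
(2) The final state's coefficient on |1100> equals I*(-sqrt(3) - 1)/4.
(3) |0101> carries amplitude 0 in the final state.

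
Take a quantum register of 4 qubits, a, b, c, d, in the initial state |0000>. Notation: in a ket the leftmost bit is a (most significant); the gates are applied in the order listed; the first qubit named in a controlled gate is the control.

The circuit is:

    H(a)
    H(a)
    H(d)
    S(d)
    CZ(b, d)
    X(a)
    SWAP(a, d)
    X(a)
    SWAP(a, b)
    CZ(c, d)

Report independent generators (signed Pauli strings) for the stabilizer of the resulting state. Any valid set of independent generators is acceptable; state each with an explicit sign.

One valid set of independent stabilizer generators is -IYII, +ZIII, +IIZI, -IIIZ (any independent generating set of the same group is equally correct). Key observation: steps 1-2 multiply out to the identity, so the circuit reduces to the remaining gates.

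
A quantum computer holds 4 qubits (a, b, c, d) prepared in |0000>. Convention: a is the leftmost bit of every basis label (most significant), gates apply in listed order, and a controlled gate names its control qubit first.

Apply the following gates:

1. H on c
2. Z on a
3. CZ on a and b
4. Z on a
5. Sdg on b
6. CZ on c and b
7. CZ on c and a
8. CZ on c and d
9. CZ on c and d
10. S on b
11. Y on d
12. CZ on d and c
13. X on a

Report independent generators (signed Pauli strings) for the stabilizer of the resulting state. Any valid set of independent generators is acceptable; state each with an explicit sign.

One valid set of independent stabilizer generators is -IIXI, -ZIII, +IZII, -IIIZ (any independent generating set of the same group is equally correct). Key observation: the block from step 8 through step 9 cancels to the identity and can be dropped.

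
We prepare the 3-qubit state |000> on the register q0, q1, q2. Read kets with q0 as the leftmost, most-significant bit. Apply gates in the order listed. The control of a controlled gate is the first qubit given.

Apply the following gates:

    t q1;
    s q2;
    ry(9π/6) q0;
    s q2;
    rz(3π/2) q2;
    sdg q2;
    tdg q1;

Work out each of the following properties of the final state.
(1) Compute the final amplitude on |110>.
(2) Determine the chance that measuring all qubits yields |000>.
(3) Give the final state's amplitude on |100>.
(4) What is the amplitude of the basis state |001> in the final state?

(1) |110> carries amplitude 0 in the final state.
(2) A full measurement returns |000> with probability 1/2.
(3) The amplitude on |100> is -sqrt(2)*exp(I*pi/4)/2.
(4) The amplitude on |001> is 0.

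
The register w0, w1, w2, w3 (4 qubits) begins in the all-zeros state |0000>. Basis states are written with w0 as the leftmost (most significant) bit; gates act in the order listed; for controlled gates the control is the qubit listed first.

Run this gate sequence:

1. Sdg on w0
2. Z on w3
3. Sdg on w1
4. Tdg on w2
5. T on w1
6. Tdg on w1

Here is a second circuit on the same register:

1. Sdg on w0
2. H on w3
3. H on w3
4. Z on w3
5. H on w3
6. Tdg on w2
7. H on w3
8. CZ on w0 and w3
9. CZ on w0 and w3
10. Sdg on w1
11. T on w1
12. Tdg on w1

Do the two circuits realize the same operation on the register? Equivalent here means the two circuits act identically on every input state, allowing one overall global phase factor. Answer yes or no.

Yes: on every input state the two circuits agree up to one overall phase factor.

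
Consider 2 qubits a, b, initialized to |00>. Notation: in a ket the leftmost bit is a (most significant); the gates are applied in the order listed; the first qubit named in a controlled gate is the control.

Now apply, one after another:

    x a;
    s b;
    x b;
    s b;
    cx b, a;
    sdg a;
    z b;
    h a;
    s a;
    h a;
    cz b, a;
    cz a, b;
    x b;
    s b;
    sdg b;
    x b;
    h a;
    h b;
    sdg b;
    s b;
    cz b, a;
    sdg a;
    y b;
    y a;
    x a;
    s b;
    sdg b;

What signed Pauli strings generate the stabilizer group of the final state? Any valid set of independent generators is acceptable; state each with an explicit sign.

One valid set of independent stabilizer generators is +XZ, +ZX (any independent generating set of the same group is equally correct). Key observation: steps 13-16 multiply out to the identity, so the circuit reduces to the remaining gates.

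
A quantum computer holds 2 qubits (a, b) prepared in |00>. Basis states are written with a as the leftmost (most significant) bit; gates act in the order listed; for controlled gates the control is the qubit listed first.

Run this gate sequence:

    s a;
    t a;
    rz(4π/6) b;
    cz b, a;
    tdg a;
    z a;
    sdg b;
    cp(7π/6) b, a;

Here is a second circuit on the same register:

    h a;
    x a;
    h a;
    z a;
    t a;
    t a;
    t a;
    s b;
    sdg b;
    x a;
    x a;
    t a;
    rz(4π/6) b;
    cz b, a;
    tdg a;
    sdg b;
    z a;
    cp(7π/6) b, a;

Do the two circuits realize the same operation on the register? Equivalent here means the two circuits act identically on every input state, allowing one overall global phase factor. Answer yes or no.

No: there is an input state on which the two circuits produce genuinely different outputs (not merely differing by a phase).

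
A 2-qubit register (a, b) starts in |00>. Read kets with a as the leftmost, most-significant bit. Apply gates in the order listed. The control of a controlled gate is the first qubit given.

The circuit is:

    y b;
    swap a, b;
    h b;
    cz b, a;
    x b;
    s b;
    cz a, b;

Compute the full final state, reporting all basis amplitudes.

After the circuit, the state carries amplitude 0 on |00>, 0 on |01>, -sqrt(2)*I/2 on |10>, sqrt(2)/2 on |11>.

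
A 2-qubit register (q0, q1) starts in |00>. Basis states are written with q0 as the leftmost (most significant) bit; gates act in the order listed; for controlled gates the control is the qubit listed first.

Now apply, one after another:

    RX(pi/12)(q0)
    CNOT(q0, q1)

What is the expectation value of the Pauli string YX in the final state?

The expectation value of YX is -sqrt(6)/4 + sqrt(2)/4.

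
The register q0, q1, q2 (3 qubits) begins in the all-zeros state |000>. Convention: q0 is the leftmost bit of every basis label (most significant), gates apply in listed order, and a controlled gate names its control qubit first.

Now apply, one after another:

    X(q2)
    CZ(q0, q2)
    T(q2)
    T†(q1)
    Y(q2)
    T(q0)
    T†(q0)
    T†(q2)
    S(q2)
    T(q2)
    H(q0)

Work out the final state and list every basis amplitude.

The resulting statevector has amplitude -sqrt(2)*exp(3*I*pi/4)/2 on |000>, -sqrt(2)*exp(3*I*pi/4)/2 on |100>, and 0 on every other basis state.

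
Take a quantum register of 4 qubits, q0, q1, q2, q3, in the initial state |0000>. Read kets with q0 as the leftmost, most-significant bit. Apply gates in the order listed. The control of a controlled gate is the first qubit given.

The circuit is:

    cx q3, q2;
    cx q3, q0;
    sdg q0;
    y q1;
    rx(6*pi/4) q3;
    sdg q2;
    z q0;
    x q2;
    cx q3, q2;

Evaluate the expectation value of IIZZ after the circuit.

In the final state, IIZZ has expectation -1.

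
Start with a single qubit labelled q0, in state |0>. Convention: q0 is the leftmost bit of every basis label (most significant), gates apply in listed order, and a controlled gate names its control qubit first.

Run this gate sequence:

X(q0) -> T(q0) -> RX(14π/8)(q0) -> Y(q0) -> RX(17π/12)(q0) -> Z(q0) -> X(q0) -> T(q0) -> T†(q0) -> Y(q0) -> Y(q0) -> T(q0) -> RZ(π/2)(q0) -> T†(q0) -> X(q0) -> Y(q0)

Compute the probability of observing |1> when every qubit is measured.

The probability of measuring |1> is 3/4. Key observation: steps 9-12 multiply out to the identity, so the circuit reduces to the remaining gates.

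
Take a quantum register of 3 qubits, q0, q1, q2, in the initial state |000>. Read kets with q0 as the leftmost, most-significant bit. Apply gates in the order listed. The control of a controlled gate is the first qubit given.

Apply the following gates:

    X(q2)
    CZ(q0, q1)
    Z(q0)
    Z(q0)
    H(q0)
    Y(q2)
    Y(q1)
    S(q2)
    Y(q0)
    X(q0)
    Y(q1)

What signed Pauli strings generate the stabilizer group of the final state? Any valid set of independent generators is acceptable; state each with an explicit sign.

One valid set of independent stabilizer generators is -XII, +IZI, +IIZ (any independent generating set of the same group is equally correct).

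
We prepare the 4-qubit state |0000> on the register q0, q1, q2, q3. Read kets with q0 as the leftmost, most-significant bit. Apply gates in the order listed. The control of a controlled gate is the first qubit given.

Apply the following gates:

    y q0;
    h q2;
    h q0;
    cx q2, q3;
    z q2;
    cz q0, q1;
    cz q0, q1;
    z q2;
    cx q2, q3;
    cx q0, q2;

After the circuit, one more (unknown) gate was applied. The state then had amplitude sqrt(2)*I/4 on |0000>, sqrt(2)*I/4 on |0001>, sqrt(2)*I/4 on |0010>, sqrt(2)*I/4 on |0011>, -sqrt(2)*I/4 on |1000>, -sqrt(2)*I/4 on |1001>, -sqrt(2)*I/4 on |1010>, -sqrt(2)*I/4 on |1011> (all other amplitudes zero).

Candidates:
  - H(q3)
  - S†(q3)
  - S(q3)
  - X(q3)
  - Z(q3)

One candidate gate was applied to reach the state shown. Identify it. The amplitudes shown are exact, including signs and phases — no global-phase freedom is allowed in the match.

It was H(q3) that produced the state shown. Key observation: the block from step 4 through step 9 cancels to the identity and can be dropped.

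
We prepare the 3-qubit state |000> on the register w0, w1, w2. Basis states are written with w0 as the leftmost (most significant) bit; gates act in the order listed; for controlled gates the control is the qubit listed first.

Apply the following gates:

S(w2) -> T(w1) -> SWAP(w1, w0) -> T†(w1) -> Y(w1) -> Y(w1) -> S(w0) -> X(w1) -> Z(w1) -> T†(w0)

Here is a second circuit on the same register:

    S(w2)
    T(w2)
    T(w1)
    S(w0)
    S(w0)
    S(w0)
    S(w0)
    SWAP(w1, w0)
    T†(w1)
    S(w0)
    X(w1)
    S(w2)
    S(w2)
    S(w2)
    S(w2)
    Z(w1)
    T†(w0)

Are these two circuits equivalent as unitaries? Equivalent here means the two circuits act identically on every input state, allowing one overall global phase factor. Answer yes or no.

No, they are not equivalent — no single phase factor reconciles the two unitaries.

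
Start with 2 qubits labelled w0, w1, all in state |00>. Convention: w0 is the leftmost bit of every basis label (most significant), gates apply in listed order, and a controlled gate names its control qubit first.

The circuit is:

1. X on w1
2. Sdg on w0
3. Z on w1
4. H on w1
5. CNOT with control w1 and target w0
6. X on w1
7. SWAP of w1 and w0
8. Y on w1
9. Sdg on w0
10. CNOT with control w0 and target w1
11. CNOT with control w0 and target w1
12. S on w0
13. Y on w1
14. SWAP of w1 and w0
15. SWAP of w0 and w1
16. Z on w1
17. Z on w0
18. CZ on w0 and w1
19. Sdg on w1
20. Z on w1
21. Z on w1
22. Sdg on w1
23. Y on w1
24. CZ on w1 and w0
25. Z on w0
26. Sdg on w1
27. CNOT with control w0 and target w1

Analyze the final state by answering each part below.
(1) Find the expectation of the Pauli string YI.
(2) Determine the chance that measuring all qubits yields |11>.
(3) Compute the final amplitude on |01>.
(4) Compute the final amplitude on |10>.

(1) In the final state, YI has expectation 1. Key observation: gates 7-14 undo each other exactly, leaving only the rest of the circuit to track.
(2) A full measurement returns |11> with probability 0.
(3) |01> carries amplitude 0 in the final state.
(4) |10> carries amplitude sqrt(2)/2 in the final state.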